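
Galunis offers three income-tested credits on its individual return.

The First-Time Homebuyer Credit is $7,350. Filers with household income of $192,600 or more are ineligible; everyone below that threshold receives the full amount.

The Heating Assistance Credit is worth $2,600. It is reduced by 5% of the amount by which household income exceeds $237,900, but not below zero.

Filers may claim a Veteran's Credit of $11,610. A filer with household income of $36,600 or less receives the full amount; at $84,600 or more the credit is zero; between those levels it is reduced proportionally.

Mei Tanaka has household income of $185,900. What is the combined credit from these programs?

First-Time Homebuyer Credit: $185,900 is below the $192,600 cutoff, so the full $7,350 applies.
Heating Assistance Credit: $185,900 is at or below the $237,900 threshold, so the full $2,600 applies.
Veteran's Credit: $185,900 is at or above $84,600, so the credit is $0.
Total: $7,350 + $2,600 + $0 = $9,950.

$9,950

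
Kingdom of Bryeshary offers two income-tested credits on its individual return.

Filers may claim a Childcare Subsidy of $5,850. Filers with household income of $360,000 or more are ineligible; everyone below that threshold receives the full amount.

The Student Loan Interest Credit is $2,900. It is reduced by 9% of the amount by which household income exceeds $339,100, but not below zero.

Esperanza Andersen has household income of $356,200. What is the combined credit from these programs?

Childcare Subsidy: $356,200 is below the $360,000 cutoff, so the full $5,850 applies.
Student Loan Interest Credit: 9% of the $17,100 excess over $339,100 is $1,539; credit = $2,900 − $1,539 = $1,361.
Total: $5,850 + $1,361 = $7,211.

$7,211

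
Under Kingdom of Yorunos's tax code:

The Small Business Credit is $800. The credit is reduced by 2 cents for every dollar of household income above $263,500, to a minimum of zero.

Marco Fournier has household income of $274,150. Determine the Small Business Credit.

Small Business Credit: 2% of the $10,650 excess over $263,500 is $213; credit = $800 − $213 = $587.

$587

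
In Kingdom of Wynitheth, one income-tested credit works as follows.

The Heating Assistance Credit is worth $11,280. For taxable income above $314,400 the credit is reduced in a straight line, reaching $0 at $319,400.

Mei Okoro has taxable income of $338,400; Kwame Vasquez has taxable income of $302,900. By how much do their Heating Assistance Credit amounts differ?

Mei ($338,400): Heating Assistance Credit: $338,400 is at or above $319,400, so the credit is $0.
Kwame ($302,900): Heating Assistance Credit: $302,900 is at or below the $314,400 threshold, so the full $11,280 applies.
Difference: |$0 − $11,280| = $11,280.

$11,280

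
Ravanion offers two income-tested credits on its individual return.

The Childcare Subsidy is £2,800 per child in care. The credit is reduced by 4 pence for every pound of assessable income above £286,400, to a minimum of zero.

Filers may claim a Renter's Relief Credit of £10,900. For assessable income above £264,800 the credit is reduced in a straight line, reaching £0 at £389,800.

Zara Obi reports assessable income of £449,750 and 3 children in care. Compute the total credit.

Childcare Subsidy: base = 3 × £2,800 = £8,400. 4% of the £163,350 excess over £286,400 is £6,534; credit = £8,400 − £6,534 = £1,866.
Renter's Relief Credit: £449,750 is at or above £389,800, so the credit is £0.
Total: £1,866 + £0 = £1,866.

£1,866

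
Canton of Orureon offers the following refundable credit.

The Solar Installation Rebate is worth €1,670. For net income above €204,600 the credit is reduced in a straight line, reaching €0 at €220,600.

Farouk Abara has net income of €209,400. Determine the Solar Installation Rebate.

Solar Installation Rebate: €209,400 is €4,800 into a €16,000 phase-out range, leaving 11,200/16,000 of the credit: €1,670 × 11,200/16,000 = €1,169.

€1,169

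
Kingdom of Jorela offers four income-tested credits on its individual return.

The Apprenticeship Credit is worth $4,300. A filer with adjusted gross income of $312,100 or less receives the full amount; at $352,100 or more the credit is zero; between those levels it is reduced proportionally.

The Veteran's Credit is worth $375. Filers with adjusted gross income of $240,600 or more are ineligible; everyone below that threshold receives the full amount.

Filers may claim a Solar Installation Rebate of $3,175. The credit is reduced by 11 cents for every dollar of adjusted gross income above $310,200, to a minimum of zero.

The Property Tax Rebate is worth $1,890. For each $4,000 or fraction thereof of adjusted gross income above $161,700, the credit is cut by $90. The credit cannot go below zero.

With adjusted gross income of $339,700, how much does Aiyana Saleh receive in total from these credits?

Apprenticeship Credit: $339,700 is $27,600 into a $40,000 phase-out range, leaving 12,400/40,000 of the credit: $4,300 × 12,400/40,000 = $1,333.
Veteran's Credit: $339,700 meets or exceeds the $240,600 cutoff, so the credit is $0.
Solar Installation Rebate: 11% of the $29,500 excess over $310,200 is $3,245 ≥ base, so the credit is $0.
Property Tax Rebate: income exceeds $161,700 by $178,000 → 45 increments × $90 = $4,050 ≥ base, so the credit is $0.
Total: $1,333 + $0 + $0 + $0 = $1,333.

$1,333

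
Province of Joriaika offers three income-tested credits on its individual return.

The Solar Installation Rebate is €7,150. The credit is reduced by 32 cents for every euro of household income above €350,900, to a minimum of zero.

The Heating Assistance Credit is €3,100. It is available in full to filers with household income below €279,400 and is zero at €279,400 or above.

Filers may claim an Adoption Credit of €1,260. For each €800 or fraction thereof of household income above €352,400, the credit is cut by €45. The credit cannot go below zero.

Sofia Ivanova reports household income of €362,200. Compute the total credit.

Solar Installation Rebate: 32% of the €11,300 excess over €350,900 is €3,616; credit = €7,150 − €3,616 = €3,534.
Heating Assistance Credit: €362,200 meets or exceeds the €279,400 cutoff, so the credit is €0.
Adoption Credit: income exceeds €352,400 by €9,800, which is 13 full-or-partial €800 increments; reduction = 13 × €45 = €585, leaving €675.
Total: €3,534 + €0 + €675 = €4,209.

€4,209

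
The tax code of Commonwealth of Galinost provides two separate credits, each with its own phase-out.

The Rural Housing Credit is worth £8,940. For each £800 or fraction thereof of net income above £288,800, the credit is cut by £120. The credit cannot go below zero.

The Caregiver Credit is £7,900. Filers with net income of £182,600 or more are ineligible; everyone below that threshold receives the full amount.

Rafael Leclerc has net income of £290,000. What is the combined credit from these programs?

Rural Housing Credit: income exceeds £288,800 by £1,200, which is 2 full-or-partial £800 increments; reduction = 2 × £120 = £240, leaving £8,700.
Caregiver Credit: £290,000 meets or exceeds the £182,600 cutoff, so the credit is £0.
Total: £8,700 + £0 = £8,700.

£8,700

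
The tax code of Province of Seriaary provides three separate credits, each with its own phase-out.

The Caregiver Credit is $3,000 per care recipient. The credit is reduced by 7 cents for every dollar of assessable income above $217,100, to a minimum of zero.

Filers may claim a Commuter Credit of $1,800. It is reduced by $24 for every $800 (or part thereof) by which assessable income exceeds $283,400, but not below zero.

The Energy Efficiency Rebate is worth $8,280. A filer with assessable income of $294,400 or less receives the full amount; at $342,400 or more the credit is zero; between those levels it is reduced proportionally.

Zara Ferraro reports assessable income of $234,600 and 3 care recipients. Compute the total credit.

$17,855

Caregiver Credit: base = 3 × $3,000 = $9,000. 7% of the $17,500 excess over $217,100 is $1,225; credit = $9,000 − $1,225 = $7,775.
Commuter Credit: $234,600 is at or below the $283,400 threshold, so the full $1,800 applies.
Energy Efficiency Rebate: $234,600 is at or below the $294,400 threshold, so the full $8,280 applies.
Total: $7,775 + $1,800 + $8,280 = $17,855.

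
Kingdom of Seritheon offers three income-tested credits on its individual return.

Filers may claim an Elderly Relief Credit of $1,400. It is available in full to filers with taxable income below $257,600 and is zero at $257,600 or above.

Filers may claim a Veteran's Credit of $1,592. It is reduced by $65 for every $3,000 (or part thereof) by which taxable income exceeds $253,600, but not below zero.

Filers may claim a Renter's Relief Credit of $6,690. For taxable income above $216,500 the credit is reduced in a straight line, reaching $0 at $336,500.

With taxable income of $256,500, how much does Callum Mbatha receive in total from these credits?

Elderly Relief Credit: $256,500 is below the $257,600 cutoff, so the full $1,400 applies.
Veteran's Credit: income exceeds $253,600 by $2,900, which is 1 full-or-partial $3,000 increment; reduction = 1 × $65 = $65, leaving $1,527.
Renter's Relief Credit: $256,500 is $40,000 into a $120,000 phase-out range, leaving 80,000/120,000 of the credit: $6,690 × 80,000/120,000 = $4,460.
Total: $1,400 + $1,527 + $4,460 = $7,387.

$7,387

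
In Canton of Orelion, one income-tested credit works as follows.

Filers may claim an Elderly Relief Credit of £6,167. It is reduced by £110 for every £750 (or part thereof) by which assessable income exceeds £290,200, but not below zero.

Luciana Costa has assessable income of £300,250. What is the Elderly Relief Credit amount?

Elderly Relief Credit: income exceeds £290,200 by £10,050, which is 14 full-or-partial £750 increments; reduction = 14 × £110 = £1,540, leaving £4,627.

£4,627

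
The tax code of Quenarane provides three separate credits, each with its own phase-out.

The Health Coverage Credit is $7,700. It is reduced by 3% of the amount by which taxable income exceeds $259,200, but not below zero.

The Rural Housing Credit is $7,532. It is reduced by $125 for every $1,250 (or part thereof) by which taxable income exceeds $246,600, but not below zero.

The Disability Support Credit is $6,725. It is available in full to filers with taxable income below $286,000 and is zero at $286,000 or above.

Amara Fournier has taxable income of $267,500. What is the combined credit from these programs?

Health Coverage Credit: 3% of the $8,300 excess over $259,200 is $249; credit = $7,700 − $249 = $7,451.
Rural Housing Credit: income exceeds $246,600 by $20,900, which is 17 full-or-partial $1,250 increments; reduction = 17 × $125 = $2,125, leaving $5,407.
Disability Support Credit: $267,500 is below the $286,000 cutoff, so the full $6,725 applies.
Total: $7,451 + $5,407 + $6,725 = $19,583.

$19,583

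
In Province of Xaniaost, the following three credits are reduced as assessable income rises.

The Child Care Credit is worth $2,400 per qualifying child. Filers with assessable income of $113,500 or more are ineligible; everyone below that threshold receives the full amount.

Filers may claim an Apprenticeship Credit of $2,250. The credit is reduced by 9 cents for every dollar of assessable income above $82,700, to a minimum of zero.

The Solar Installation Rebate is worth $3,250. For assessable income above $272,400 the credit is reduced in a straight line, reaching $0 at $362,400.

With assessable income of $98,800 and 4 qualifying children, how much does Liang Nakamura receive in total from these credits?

Child Care Credit: base = 4 × $2,400 = $9,600. $98,800 is below the $113,500 cutoff, so the full $9,600 applies.
Apprenticeship Credit: 9% of the $16,100 excess over $82,700 is $1,449; credit = $2,250 − $1,449 = $801.
Solar Installation Rebate: $98,800 is at or below the $272,400 threshold, so the full $3,250 applies.
Total: $9,600 + $801 + $3,250 = $13,651.

$13,651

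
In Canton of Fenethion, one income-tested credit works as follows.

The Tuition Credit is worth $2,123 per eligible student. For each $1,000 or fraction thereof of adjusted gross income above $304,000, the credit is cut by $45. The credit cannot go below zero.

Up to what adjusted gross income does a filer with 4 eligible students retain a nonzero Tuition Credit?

$492,000

Full credit = 4 × $2,123 = $8,492.
After 188 increments the reduction is 188 × $45 = $8,460, leaving $32; one more increment wipes it out. Increment 188 ends at excess 188 × $1,000 = $188,000, so the highest qualifying income is $304,000 + $188,000 = $492,000.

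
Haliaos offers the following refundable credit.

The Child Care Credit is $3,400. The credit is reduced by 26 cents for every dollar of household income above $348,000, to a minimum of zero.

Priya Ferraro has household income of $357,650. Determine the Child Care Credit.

Child Care Credit: 26% of the $9,650 excess over $348,000 is $2,509; credit = $3,400 − $2,509 = $891.

$891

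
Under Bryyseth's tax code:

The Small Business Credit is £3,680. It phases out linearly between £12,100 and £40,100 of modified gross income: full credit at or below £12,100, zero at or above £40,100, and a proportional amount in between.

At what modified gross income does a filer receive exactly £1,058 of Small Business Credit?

£32,050

£1,058 is 1,058/3,680 of the full £3,680, so 2,622/3,680 of the £28,000 range has been used: income = £12,100 + £28,000 × 2,622/3,680 = £32,050.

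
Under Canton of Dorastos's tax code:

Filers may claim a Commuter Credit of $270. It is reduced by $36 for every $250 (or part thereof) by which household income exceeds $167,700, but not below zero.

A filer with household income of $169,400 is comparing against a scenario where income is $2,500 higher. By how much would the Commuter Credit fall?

At $169,400 — income exceeds $167,700 by $1,700, which is 7 full-or-partial $250 increments; reduction = 7 × $36 = $252, leaving $18.
At $171,900 — income exceeds $167,700 by $4,200 → 17 increments × $36 = $612 ≥ base, so the credit is $0.
Lost: $18 − $0 = $18.

$18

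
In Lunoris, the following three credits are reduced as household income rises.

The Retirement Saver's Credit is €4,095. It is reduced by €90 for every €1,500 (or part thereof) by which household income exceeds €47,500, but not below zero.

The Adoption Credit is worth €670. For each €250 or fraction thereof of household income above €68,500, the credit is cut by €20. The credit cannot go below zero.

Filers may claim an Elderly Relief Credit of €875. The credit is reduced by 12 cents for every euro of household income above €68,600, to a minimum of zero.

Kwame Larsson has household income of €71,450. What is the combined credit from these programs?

Retirement Saver's Credit: income exceeds €47,500 by €23,950, which is 16 full-or-partial €1,500 increments; reduction = 16 × €90 = €1,440, leaving €2,655.
Adoption Credit: income exceeds €68,500 by €2,950, which is 12 full-or-partial €250 increments; reduction = 12 × €20 = €240, leaving €430.
Elderly Relief Credit: 12% of the €2,850 excess over €68,600 is €342; credit = €875 − €342 = €533.
Total: €2,655 + €430 + €533 = €3,618.

€3,618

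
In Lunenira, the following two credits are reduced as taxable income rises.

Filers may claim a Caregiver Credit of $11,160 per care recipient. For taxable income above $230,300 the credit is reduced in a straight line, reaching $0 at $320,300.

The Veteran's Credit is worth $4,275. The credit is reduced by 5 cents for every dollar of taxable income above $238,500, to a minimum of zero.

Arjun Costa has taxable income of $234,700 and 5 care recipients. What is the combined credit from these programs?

$57,347

Caregiver Credit: base = 5 × $11,160 = $55,800. $234,700 is $4,400 into a $90,000 phase-out range, leaving 85,600/90,000 of the credit: $55,800 × 85,600/90,000 = $53,072.
Veteran's Credit: $234,700 is at or below the $238,500 threshold, so the full $4,275 applies.
Total: $53,072 + $4,275 = $57,347.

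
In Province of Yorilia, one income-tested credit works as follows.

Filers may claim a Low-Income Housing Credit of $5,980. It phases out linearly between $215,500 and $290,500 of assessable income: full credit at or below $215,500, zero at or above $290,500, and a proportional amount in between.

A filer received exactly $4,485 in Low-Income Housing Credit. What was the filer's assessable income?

$4,485 is 4,485/5,980 of the full $5,980, so 1,495/5,980 of the $75,000 range has been used: income = $215,500 + $75,000 × 1,495/5,980 = $234,250.

$234,250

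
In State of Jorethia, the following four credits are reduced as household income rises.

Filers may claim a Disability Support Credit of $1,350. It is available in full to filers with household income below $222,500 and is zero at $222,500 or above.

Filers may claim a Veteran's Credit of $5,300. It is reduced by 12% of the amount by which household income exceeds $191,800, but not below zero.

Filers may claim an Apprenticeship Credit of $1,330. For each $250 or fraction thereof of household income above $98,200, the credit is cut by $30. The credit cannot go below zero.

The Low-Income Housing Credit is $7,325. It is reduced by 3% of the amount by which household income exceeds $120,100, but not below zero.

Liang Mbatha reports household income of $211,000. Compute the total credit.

Disability Support Credit: $211,000 is below the $222,500 cutoff, so the full $1,350 applies.
Veteran's Credit: 12% of the $19,200 excess over $191,800 is $2,304; credit = $5,300 − $2,304 = $2,996.
Apprenticeship Credit: income exceeds $98,200 by $112,800 → 452 increments × $30 = $13,560 ≥ base, so the credit is $0.
Low-Income Housing Credit: 3% of the $90,900 excess over $120,100 is $2,727; credit = $7,325 − $2,727 = $4,598.
Total: $1,350 + $2,996 + $0 + $4,598 = $8,944.

$8,944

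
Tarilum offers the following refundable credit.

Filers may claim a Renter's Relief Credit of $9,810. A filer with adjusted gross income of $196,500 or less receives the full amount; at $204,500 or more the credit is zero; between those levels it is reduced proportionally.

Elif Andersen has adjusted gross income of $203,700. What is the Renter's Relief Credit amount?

Renter's Relief Credit: $203,700 is $7,200 into a $8,000 phase-out range, leaving 800/8,000 of the credit: $9,810 × 800/8,000 = $981.

$981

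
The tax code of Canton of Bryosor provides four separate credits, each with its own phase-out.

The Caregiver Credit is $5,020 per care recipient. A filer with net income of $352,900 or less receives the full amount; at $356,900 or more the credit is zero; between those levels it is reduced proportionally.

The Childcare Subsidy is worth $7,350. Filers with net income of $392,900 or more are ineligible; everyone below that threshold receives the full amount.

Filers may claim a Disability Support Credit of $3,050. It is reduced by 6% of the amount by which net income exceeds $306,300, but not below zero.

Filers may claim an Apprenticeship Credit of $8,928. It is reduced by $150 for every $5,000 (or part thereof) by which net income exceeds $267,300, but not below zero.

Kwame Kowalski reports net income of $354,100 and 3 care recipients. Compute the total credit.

Caregiver Credit: base = 3 × $5,020 = $15,060. $354,100 is $1,200 into a $4,000 phase-out range, leaving 2,800/4,000 of the credit: $15,060 × 2,800/4,000 = $10,542.
Childcare Subsidy: $354,100 is below the $392,900 cutoff, so the full $7,350 applies.
Disability Support Credit: 6% of the $47,800 excess over $306,300 is $2,868; credit = $3,050 − $2,868 = $182.
Apprenticeship Credit: income exceeds $267,300 by $86,800, which is 18 full-or-partial $5,000 increments; reduction = 18 × $150 = $2,700, leaving $6,228.
Total: $10,542 + $7,350 + $182 + $6,228 = $24,302.

$24,302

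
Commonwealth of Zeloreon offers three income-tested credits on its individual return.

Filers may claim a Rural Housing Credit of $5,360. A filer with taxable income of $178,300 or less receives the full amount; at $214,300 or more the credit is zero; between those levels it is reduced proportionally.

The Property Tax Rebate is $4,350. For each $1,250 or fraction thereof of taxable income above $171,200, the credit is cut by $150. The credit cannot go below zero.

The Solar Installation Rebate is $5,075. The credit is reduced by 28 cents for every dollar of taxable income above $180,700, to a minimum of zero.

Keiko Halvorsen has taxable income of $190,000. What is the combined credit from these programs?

$8,039

Rural Housing Credit: $190,000 is $11,700 into a $36,000 phase-out range, leaving 24,300/36,000 of the credit: $5,360 × 24,300/36,000 = $3,618.
Property Tax Rebate: income exceeds $171,200 by $18,800, which is 16 full-or-partial $1,250 increments; reduction = 16 × $150 = $2,400, leaving $1,950.
Solar Installation Rebate: 28% of the $9,300 excess over $180,700 is $2,604; credit = $5,075 − $2,604 = $2,471.
Total: $3,618 + $1,950 + $2,471 = $8,039.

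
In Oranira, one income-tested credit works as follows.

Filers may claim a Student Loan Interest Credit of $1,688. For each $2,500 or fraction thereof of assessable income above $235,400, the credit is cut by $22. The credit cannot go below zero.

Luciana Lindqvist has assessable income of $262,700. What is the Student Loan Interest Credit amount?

$1,446

Student Loan Interest Credit: income exceeds $235,400 by $27,300, which is 11 full-or-partial $2,500 increments; reduction = 11 × $22 = $242, leaving $1,446.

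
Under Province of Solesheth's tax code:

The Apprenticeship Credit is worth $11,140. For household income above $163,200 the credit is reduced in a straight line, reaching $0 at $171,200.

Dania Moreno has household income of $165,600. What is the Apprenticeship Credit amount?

Apprenticeship Credit: $165,600 is $2,400 into a $8,000 phase-out range, leaving 5,600/8,000 of the credit: $11,140 × 5,600/8,000 = $7,798.

$7,798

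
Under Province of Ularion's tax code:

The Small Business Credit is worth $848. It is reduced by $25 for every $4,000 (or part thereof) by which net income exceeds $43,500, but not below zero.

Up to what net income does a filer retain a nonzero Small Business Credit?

After 33 increments the reduction is 33 × $25 = $825, leaving $23; one more increment wipes it out. Increment 33 ends at excess 33 × $4,000 = $132,000, so the highest qualifying income is $43,500 + $132,000 = $175,500.

$175,500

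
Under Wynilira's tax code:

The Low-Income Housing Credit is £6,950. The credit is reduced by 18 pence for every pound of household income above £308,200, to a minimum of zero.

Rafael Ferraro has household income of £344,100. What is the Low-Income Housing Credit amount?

£488

Low-Income Housing Credit: 18% of the £35,900 excess over £308,200 is £6,462; credit = £6,950 − £6,462 = £488.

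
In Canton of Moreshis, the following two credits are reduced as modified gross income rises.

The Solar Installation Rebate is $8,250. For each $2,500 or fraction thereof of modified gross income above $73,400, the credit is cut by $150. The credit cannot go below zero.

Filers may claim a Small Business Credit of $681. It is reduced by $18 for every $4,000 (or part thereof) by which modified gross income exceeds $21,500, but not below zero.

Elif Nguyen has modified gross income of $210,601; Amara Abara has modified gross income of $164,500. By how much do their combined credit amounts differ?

Elif ($210,601): Solar Installation Rebate: income exceeds $73,400 by $137,201 → 55 increments × $150 = $8,250 ≥ base, so the credit is $0. Small Business Credit: income exceeds $21,500 by $189,101 → 48 increments × $18 = $864 ≥ base, so the credit is $0. total $0 + $0 = $0
Amara ($164,500): Solar Installation Rebate: income exceeds $73,400 by $91,100, which is 37 full-or-partial $2,500 increments; reduction = 37 × $150 = $5,550, leaving $2,700. Small Business Credit: income exceeds $21,500 by $143,000, which is 36 full-or-partial $4,000 increments; reduction = 36 × $18 = $648, leaving $33. total $2,700 + $33 = $2,733
Difference: |$0 − $2,733| = $2,733.

$2,733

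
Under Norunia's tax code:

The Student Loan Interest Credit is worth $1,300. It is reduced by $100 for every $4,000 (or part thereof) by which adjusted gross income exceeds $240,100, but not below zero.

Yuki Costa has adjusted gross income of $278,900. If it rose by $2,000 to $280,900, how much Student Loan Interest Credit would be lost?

At $278,900 — income exceeds $240,100 by $38,800, which is 10 full-or-partial $4,000 increments; reduction = 10 × $100 = $1,000, leaving $300.
At $280,900 — income exceeds $240,100 by $40,800, which is 11 full-or-partial $4,000 increments; reduction = 11 × $100 = $1,100, leaving $200.
Lost: $300 − $200 = $100.

$100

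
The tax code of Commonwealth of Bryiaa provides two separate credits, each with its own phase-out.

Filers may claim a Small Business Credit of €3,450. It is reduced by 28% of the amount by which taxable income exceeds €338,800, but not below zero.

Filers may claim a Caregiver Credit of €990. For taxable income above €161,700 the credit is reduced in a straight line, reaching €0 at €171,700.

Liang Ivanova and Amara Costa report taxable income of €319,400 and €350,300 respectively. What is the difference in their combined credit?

€3,220

Liang (€319,400): Small Business Credit: €319,400 is at or below the €338,800 threshold, so the full €3,450 applies. Caregiver Credit: €319,400 is at or above €171,700, so the credit is €0. total €3,450 + €0 = €3,450
Amara (€350,300): Small Business Credit: 28% of the €11,500 excess over €338,800 is €3,220; credit = €3,450 − €3,220 = €230. Caregiver Credit: €350,300 is at or above €171,700, so the credit is €0. total €230 + €0 = €230
Difference: |€3,450 − €230| = €3,220.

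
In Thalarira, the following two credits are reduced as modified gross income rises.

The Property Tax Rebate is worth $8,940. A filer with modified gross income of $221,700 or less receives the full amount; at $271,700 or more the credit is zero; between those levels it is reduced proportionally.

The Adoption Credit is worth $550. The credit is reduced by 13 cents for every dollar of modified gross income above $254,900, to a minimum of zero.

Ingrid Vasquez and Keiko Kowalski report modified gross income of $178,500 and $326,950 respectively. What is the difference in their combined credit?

Ingrid ($178,500): Property Tax Rebate: $178,500 is at or below the $221,700 threshold, so the full $8,940 applies. Adoption Credit: $178,500 is at or below the $254,900 threshold, so the full $550 applies. total $8,940 + $550 = $9,490
Keiko ($326,950): Property Tax Rebate: $326,950 is at or above $271,700, so the credit is $0. Adoption Credit: 13% of the $72,050 excess over $254,900 is $9,366.50 ≥ base, so the credit is $0. total $0 + $0 = $0
Difference: |$9,490 − $0| = $9,490.

$9,490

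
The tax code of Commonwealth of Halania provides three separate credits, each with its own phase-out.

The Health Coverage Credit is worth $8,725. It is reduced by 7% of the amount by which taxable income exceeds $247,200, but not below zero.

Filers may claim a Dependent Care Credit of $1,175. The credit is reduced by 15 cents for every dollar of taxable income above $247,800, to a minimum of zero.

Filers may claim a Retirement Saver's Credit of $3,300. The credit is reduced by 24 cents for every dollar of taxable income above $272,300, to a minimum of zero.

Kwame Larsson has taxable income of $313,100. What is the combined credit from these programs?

Health Coverage Credit: 7% of the $65,900 excess over $247,200 is $4,613; credit = $8,725 − $4,613 = $4,112.
Dependent Care Credit: 15% of the $65,300 excess over $247,800 is $9,795 ≥ base, so the credit is $0.
Retirement Saver's Credit: 24% of the $40,800 excess over $272,300 is $9,792 ≥ base, so the credit is $0.
Total: $4,112 + $0 + $0 = $4,112.

$4,112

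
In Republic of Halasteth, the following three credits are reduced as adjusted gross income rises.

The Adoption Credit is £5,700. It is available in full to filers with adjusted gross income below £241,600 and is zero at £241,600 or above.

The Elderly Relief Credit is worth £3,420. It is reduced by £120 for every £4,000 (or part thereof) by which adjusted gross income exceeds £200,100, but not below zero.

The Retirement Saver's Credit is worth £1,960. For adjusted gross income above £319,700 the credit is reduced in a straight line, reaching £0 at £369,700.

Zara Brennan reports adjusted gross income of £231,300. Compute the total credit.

£10,120

Adoption Credit: £231,300 is below the £241,600 cutoff, so the full £5,700 applies.
Elderly Relief Credit: income exceeds £200,100 by £31,200, which is 8 full-or-partial £4,000 increments; reduction = 8 × £120 = £960, leaving £2,460.
Retirement Saver's Credit: £231,300 is at or below the £319,700 threshold, so the full £1,960 applies.
Total: £5,700 + £2,460 + £1,960 = £10,120.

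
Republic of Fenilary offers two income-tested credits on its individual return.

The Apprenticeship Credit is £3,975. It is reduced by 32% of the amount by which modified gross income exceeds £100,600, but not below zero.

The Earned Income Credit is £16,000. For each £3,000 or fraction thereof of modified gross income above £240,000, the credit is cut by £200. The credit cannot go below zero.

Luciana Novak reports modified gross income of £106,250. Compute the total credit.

Apprenticeship Credit: 32% of the £5,650 excess over £100,600 is £1,808; credit = £3,975 − £1,808 = £2,167.
Earned Income Credit: £106,250 is at or below the £240,000 threshold, so the full £16,000 applies.
Total: £2,167 + £16,000 = £18,167.

£18,167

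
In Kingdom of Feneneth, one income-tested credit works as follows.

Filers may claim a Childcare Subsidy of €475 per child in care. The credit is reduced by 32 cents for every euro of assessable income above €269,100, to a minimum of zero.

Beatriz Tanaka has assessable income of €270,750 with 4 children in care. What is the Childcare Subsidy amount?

€1,372

Childcare Subsidy: base = 4 × €475 = €1,900. 32% of the €1,650 excess over €269,100 is €528; credit = €1,900 − €528 = €1,372.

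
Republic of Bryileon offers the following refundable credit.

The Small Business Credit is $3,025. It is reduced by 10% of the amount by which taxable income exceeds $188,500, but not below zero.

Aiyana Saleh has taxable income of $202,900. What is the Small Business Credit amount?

$1,585

Small Business Credit: 10% of the $14,400 excess over $188,500 is $1,440; credit = $3,025 − $1,440 = $1,585.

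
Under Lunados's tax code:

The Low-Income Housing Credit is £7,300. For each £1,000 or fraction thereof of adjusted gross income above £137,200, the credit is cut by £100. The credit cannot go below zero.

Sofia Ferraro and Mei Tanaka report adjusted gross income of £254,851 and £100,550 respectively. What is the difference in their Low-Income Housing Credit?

£7,300

Sofia (£254,851): Low-Income Housing Credit: income exceeds £137,200 by £117,651 → 118 increments × £100 = £11,800 ≥ base, so the credit is £0.
Mei (£100,550): Low-Income Housing Credit: £100,550 is at or below the £137,200 threshold, so the full £7,300 applies.
Difference: |£0 − £7,300| = £7,300.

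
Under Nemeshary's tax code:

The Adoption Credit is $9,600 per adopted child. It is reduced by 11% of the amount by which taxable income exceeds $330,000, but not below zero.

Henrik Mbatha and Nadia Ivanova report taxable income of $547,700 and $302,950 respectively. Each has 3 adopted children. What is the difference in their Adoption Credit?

$23,947

Henrik ($547,700): Adoption Credit: base = 3 × $9,600 = $28,800. 11% of the $217,700 excess over $330,000 is $23,947; credit = $28,800 − $23,947 = $4,853.
Nadia ($302,950): Adoption Credit: base = 3 × $9,600 = $28,800. $302,950 is at or below the $330,000 threshold, so the full $28,800 applies.
Difference: |$4,853 − $28,800| = $23,947.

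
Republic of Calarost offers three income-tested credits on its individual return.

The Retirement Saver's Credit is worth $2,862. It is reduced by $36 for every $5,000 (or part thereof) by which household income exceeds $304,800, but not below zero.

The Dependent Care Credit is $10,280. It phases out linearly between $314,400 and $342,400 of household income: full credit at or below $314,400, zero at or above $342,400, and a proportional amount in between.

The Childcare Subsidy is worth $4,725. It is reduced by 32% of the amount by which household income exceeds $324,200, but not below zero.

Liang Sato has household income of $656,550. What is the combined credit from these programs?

$306

Retirement Saver's Credit: income exceeds $304,800 by $351,750, which is 71 full-or-partial $5,000 increments; reduction = 71 × $36 = $2,556, leaving $306.
Dependent Care Credit: $656,550 is at or above $342,400, so the credit is $0.
Childcare Subsidy: 32% of the $332,350 excess over $324,200 is $106,352 ≥ base, so the credit is $0.
Total: $306 + $0 + $0 = $306.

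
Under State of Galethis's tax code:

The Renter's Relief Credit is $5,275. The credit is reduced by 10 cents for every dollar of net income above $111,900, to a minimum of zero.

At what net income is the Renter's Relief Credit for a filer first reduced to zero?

$164,650

The credit falls by 10% of each dollar above $111,900, so it reaches zero when the excess is $5,275 / 10% = $52,750: income = $111,900 + $52,750 = $164,650.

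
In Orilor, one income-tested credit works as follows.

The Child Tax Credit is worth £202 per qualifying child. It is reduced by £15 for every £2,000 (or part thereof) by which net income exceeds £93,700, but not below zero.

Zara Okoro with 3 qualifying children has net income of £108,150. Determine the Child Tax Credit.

£486

Child Tax Credit: base = 3 × £202 = £606. income exceeds £93,700 by £14,450, which is 8 full-or-partial £2,000 increments; reduction = 8 × £15 = £120, leaving £486.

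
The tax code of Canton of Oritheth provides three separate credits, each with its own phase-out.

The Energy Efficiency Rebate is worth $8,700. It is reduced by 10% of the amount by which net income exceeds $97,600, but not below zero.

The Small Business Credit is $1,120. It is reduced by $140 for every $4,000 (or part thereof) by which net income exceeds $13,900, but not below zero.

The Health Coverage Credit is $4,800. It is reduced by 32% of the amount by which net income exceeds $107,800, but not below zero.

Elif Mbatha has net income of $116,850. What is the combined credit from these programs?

Energy Efficiency Rebate: 10% of the $19,250 excess over $97,600 is $1,925; credit = $8,700 − $1,925 = $6,775.
Small Business Credit: income exceeds $13,900 by $102,950 → 26 increments × $140 = $3,640 ≥ base, so the credit is $0.
Health Coverage Credit: 32% of the $9,050 excess over $107,800 is $2,896; credit = $4,800 − $2,896 = $1,904.
Total: $6,775 + $0 + $1,904 = $8,679.

$8,679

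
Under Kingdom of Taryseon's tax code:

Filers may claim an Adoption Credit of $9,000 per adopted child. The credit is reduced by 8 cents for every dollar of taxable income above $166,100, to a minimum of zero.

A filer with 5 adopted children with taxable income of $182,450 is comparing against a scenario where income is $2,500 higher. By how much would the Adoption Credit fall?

$200

At $182,450 — base = 5 × $9,000 = $45,000. 8% of the $16,350 excess over $166,100 is $1,308; credit = $45,000 − $1,308 = $43,692.
At $184,950 — base = 5 × $9,000 = $45,000. 8% of the $18,850 excess over $166,100 is $1,508; credit = $45,000 − $1,508 = $43,492.
Lost: $43,692 − $43,492 = $200.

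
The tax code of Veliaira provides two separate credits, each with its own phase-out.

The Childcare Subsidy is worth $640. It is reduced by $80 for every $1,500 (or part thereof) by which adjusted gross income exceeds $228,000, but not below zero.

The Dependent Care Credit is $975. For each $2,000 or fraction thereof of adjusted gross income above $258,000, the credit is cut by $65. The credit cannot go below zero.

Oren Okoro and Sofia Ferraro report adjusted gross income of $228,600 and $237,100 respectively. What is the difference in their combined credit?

Oren ($228,600): Childcare Subsidy: income exceeds $228,000 by $600, which is 1 full-or-partial $1,500 increment; reduction = 1 × $80 = $80, leaving $560. Dependent Care Credit: $228,600 is at or below the $258,000 threshold, so the full $975 applies. total $560 + $975 = $1,535
Sofia ($237,100): Childcare Subsidy: income exceeds $228,000 by $9,100, which is 7 full-or-partial $1,500 increments; reduction = 7 × $80 = $560, leaving $80. Dependent Care Credit: $237,100 is at or below the $258,000 threshold, so the full $975 applies. total $80 + $975 = $1,055
Difference: |$1,535 − $1,055| = $480.

$480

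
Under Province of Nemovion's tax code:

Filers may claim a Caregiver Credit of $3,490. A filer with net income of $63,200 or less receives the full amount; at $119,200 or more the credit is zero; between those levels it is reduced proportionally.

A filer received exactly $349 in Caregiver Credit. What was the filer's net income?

$349 is 349/3,490 of the full $3,490, so 3,141/3,490 of the $56,000 range has been used: income = $63,200 + $56,000 × 3,141/3,490 = $113,600.

$113,600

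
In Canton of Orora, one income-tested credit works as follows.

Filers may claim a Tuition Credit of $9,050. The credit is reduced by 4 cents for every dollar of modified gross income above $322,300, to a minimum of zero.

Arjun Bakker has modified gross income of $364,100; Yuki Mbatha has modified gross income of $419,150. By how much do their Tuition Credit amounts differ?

$2,202

Arjun ($364,100): Tuition Credit: 4% of the $41,800 excess over $322,300 is $1,672; credit = $9,050 − $1,672 = $7,378.
Yuki ($419,150): Tuition Credit: 4% of the $96,850 excess over $322,300 is $3,874; credit = $9,050 − $3,874 = $5,176.
Difference: |$7,378 − $5,176| = $2,202.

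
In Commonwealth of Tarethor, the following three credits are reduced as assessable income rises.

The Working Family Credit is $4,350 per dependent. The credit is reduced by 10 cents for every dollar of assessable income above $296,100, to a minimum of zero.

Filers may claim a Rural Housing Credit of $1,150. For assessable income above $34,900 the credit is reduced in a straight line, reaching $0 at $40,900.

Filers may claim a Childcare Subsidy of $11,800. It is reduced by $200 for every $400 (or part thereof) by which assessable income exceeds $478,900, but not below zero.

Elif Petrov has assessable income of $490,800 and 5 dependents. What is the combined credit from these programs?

Working Family Credit: base = 5 × $4,350 = $21,750. 10% of the $194,700 excess over $296,100 is $19,470; credit = $21,750 − $19,470 = $2,280.
Rural Housing Credit: $490,800 is at or above $40,900, so the credit is $0.
Childcare Subsidy: income exceeds $478,900 by $11,900, which is 30 full-or-partial $400 increments; reduction = 30 × $200 = $6,000, leaving $5,800.
Total: $2,280 + $0 + $5,800 = $8,080.

$8,080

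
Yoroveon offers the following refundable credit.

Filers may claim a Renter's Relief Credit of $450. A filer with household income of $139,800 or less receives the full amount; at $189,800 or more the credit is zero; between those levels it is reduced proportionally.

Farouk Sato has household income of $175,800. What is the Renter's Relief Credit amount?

Renter's Relief Credit: $175,800 is $36,000 into a $50,000 phase-out range, leaving 14,000/50,000 of the credit: $450 × 14,000/50,000 = $126.

$126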